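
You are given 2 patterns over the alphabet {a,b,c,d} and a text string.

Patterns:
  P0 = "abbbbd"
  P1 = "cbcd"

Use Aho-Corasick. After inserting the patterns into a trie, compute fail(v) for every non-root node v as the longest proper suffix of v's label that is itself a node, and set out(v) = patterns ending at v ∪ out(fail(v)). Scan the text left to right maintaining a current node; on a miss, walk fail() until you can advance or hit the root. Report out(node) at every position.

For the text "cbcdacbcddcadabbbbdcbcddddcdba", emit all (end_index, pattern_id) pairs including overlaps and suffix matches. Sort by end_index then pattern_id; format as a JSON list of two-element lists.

Build:
Trie (insert patterns):
  0='ε' goto a→1 c→7
  1='a' goto b→2
  2='ab' goto b→3
  3='abb' goto b→4
  4='abbb' goto b→5
  5='abbbb' goto d→6
  6='abbbbd' goto ·  ←P0
  7='c' goto b→8
  8='cb' goto c→9
  9='cbc' goto d→10
  10='cbcd' goto ·  ←P1

BFS fail/out derivation:
  fail(1) 'a': from fail(0)=0 chase 'a': 0 ⇒ 0;  out=∅∪out(0)=∅
  fail(7) 'c': from fail(0)=0 chase 'c': 0 ⇒ 0;  out=∅∪out(0)=∅
  fail(2) 'ab': from fail(1)=0 chase 'b': 0 ⇒ 0;  out=∅∪out(0)=∅
  fail(8) 'cb': from fail(7)=0 chase 'b': 0 ⇒ 0;  out=∅∪out(0)=∅
  fail(3) 'abb': from fail(2)=0 chase 'b': 0 ⇒ 0;  out=∅∪out(0)=∅
  fail(9) 'cbc': from fail(8)=0 chase 'c': 0 ⇒ 7;  out=∅∪out(7)=∅
  fail(4) 'abbb': from fail(3)=0 chase 'b': 0 ⇒ 0;  out=∅∪out(0)=∅
  fail(10) 'cbcd': from fail(9)=7 chase 'd': 7→0 ⇒ 0;  out={1}∪out(0)={1}
  fail(5) 'abbbb': from fail(4)=0 chase 'b': 0 ⇒ 0;  out=∅∪out(0)=∅
  fail(6) 'abbbbd': from fail(5)=0 chase 'd': 0 ⇒ 0;  out={0}∪out(0)={0}

Run:
i=0 'c': node 0→7
i=1 'b': node 7→8
i=2 'c': node 8→9
i=3 'd': node 9→10  → match P1@[0:3]
i=4 'a': node 10→1 ·f
i=5 'c': node 1→7 ·f
i=6 'b': node 7→8
i=7 'c': node 8→9
i=8 'd': node 9→10  → match P1@[5:8]
i=9 'd': node 10→0 ·f
i=10 'c': node 0→7
i=11 'a': node 7→1 ·f
i=12 'd': node 1→0 ·f
i=13 'a': node 0→1
i=14 'b': node 1→2
i=15 'b': node 2→3
i=16 'b': node 3→4
i=17 'b': node 4→5
i=18 'd': node 5→6  → match P0@[13:18]
i=19 'c': node 6→7 ·f
i=20 'b': node 7→8
i=21 'c': node 8→9
i=22 'd': node 9→10  → match P1@[19:22]
i=23 'd': node 10→0 ·f
i=24 'd': node 0→0
i=25 'd': node 0→0
i=26 'c': node 0→7
i=27 'd': node 7→0 ·f
i=28 'b': node 0→0
i=29 'a': node 0→1

All matches (sorted): [[3,1],[8,1],[18,0],[22,1]]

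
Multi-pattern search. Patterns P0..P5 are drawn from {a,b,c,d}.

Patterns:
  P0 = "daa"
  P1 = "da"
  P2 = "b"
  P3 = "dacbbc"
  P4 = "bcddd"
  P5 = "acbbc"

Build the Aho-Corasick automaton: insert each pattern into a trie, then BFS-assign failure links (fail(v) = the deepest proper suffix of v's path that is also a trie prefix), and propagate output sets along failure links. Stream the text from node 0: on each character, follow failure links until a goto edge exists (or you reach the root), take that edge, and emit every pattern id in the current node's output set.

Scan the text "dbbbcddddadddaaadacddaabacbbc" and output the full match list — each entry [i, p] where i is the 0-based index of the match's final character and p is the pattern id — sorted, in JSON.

Build automaton:
Trie (insert patterns):
  n0 'ε': a→13 b→4 d→1
  n1 'd': a→2
  n2 'da': a→3 c→5  [P1 ends]
  n3 'daa': ·  [P0 ends]
  n4 'b': c→9  [P2 ends]
  n5 'dac': b→6
  n6 'dacb': b→7
  n7 'dacbb': c→8
  n8 'dacbbc': ·  [P3 ends]
  n9 'bc': d→10
  n10 'bcd': d→11
  n11 'bcdd': d→12
  n12 'bcddd': ·  [P4 ends]
  n13 'a': c→14
  n14 'ac': b→15
  n15 'acb': b→16
  n16 'acbb': c→17
  n17 'acbbc': ·  [P5 ends]

BFS fail/out derivation:
  fail(1) 'd': from fail(0)=0 chase 'd': 0 ⇒ 0;  out=∅∪out(0)=∅
  fail(4) 'b': from fail(0)=0 chase 'b': 0 ⇒ 0;  out={2}∪out(0)={2}
  fail(13) 'a': from fail(0)=0 chase 'a': 0 ⇒ 0;  out=∅∪out(0)=∅
  fail(2) 'da': from fail(1)=0 chase 'a': 0 ⇒ 13;  out={1}∪out(13)={1}
  fail(9) 'bc': from fail(4)=0 chase 'c': 0 ⇒ 0;  out=∅∪out(0)=∅
  fail(14) 'ac': from fail(13)=0 chase 'c': 0 ⇒ 0;  out=∅∪out(0)=∅
  fail(3) 'daa': from fail(2)=13 chase 'a': 13→0 ⇒ 13;  out={0}∪out(13)={0}
  fail(5) 'dac': from fail(2)=13 chase 'c': 13 ⇒ 14;  out=∅∪out(14)=∅
  fail(10) 'bcd': from fail(9)=0 chase 'd': 0 ⇒ 1;  out=∅∪out(1)=∅
  fail(15) 'acb': from fail(14)=0 chase 'b': 0 ⇒ 4;  out=∅∪out(4)={2}
  fail(6) 'dacb': from fail(5)=14 chase 'b': 14 ⇒ 15;  out=∅∪out(15)={2}
  fail(11) 'bcdd': from fail(10)=1 chase 'd': 1→0 ⇒ 1;  out=∅∪out(1)=∅
  fail(16) 'acbb': from fail(15)=4 chase 'b': 4→0 ⇒ 4;  out=∅∪out(4)={2}
  fail(7) 'dacbb': from fail(6)=15 chase 'b': 15 ⇒ 16;  out=∅∪out(16)={2}
  fail(12) 'bcddd': from fail(11)=1 chase 'd': 1→0 ⇒ 1;  out={4}∪out(1)={4}
  fail(17) 'acbbc': from fail(16)=4 chase 'c': 4 ⇒ 9;  out={5}∪out(9)={5}
  fail(8) 'dacbbc': from fail(7)=16 chase 'c': 16 ⇒ 17;  out={3}∪out(17)={3,5}

Scan:
pos 0 'd': at 1
pos 1 'b': at 4 (fail-walked)  ** P2@[1:1]
pos 2 'b': at 4 (fail-walked)  ** P2@[2:2]
pos 3 'b': at 4 (fail-walked)  ** P2@[3:3]
pos 4 'c': at 9
pos 5 'd': at 10
pos 6 'd': at 11
pos 7 'd': at 12  ** P4@[3:7]
pos 8 'd': at 1 (fail-walked)
pos 9 'a': at 2  ** P1@[8:9]
pos 10 'd': at 1 (fail-walked)
pos 11 'd': at 1 (fail-walked)
pos 12 'd': at 1 (fail-walked)
pos 13 'a': at 2  ** P1@[12:13]
pos 14 'a': at 3  ** P0@[12:14]
pos 15 'a': at 13 (fail-walked)
pos 16 'd': at 1 (fail-walked)
pos 17 'a': at 2  ** P1@[16:17]
pos 18 'c': at 5
pos 19 'd': at 1 (fail-walked)
pos 20 'd': at 1 (fail-walked)
pos 21 'a': at 2  ** P1@[20:21]
pos 22 'a': at 3  ** P0@[20:22]
pos 23 'b': at 4 (fail-walked)  ** P2@[23:23]
pos 24 'a': at 13 (fail-walked)
pos 25 'c': at 14
pos 26 'b': at 15  ** P2@[26:26]
pos 27 'b': at 16  ** P2@[27:27]
pos 28 'c': at 17  ** P5@[24:28]

All matches (sorted): [[1,2],[2,2],[3,2],[7,4],[9,1],[13,1],[14,0],[17,1],[21,1],[22,0],[23,2],[26,2],[27,2],[28,5]]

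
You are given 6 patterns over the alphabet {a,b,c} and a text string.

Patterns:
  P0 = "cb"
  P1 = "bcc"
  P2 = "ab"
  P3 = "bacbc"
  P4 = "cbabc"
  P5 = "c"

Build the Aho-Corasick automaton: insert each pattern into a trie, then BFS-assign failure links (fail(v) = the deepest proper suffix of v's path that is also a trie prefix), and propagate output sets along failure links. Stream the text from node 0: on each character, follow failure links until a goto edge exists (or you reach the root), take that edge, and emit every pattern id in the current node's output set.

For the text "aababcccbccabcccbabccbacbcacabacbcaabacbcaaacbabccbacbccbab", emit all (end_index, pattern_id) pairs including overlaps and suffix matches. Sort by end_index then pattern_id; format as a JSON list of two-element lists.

Build automaton:
Trie (insert patterns):
  n0 'ε': a→6 b→3 c→1
  n1 'c': b→2  [P5 ends]
  n2 'cb': a→12  [P0 ends]
  n3 'b': a→8 c→4
  n4 'bc': c→5
  n5 'bcc': ·  [P1 ends]
  n6 'a': b→7
  n7 'ab': ·  [P2 ends]
  n8 'ba': c→9
  n9 'bac': b→10
  n10 'bacb': c→11
  n11 'bacbc': ·  [P3 ends]
  n12 'cba': b→13
  n13 'cbab': c→14
  n14 'cbabc': ·  [P4 ends]

BFS fail/out derivation:
  fail(1) 'c': from fail(0)=0 chase 'c': 0 ⇒ 0;  out={5}∪out(0)={5}
  fail(3) 'b': from fail(0)=0 chase 'b': 0 ⇒ 0;  out=∅∪out(0)=∅
  fail(6) 'a': from fail(0)=0 chase 'a': 0 ⇒ 0;  out=∅∪out(0)=∅
  fail(2) 'cb': from fail(1)=0 chase 'b': 0 ⇒ 3;  out={0}∪out(3)={0}
  fail(4) 'bc': from fail(3)=0 chase 'c': 0 ⇒ 1;  out=∅∪out(1)={5}
  fail(7) 'ab': from fail(6)=0 chase 'b': 0 ⇒ 3;  out={2}∪out(3)={2}
  fail(8) 'ba': from fail(3)=0 chase 'a': 0 ⇒ 6;  out=∅∪out(6)=∅
  fail(5) 'bcc': from fail(4)=1 chase 'c': 1→0 ⇒ 1;  out={1}∪out(1)={1,5}
  fail(9) 'bac': from fail(8)=6 chase 'c': 6→0 ⇒ 1;  out=∅∪out(1)={5}
  fail(12) 'cba': from fail(2)=3 chase 'a': 3 ⇒ 8;  out=∅∪out(8)=∅
  fail(10) 'bacb': from fail(9)=1 chase 'b': 1 ⇒ 2;  out=∅∪out(2)={0}
  fail(13) 'cbab': from fail(12)=8 chase 'b': 8→6 ⇒ 7;  out=∅∪out(7)={2}
  fail(11) 'bacbc': from fail(10)=2 chase 'c': 2→3 ⇒ 4;  out={3}∪out(4)={3,5}
  fail(14) 'cbabc': from fail(13)=7 chase 'c': 7→3 ⇒ 4;  out={4}∪out(4)={4,5}

Run:
i=0 'a': node 0→6
i=1 'a': node 6→6 (fail-walked)
i=2 'b': node 6→7  → match P2@[1:2]
i=3 'a': node 7→8 (fail-walked)
i=4 'b': node 8→7 (fail-walked)  → match P2@[3:4]
i=5 'c': node 7→4 (fail-walked)  → match P5@[5:5]
i=6 'c': node 4→5  → match P1@[4:6],P5@[6:6]
i=7 'c': node 5→1 (fail-walked)  → match P5@[7:7]
i=8 'b': node 1→2  → match P0@[7:8]
i=9 'c': node 2→4 (fail-walked)  → match P5@[9:9]
i=10 'c': node 4→5  → match P1@[8:10],P5@[10:10]
i=11 'a': node 5→6 (fail-walked)
i=12 'b': node 6→7  → match P2@[11:12]
i=13 'c': node 7→4 (fail-walked)  → match P5@[13:13]
i=14 'c': node 4→5  → match P1@[12:14],P5@[14:14]
i=15 'c': node 5→1 (fail-walked)  → match P5@[15:15]
i=16 'b': node 1→2  → match P0@[15:16]
i=17 'a': node 2→12
i=18 'b': node 12→13  → match P2@[17:18]
i=19 'c': node 13→14  → match P4@[15:19],P5@[19:19]
i=20 'c': node 14→5 (fail-walked)  → match P1@[18:20],P5@[20:20]
i=21 'b': node 5→2 (fail-walked)  → match P0@[20:21]
i=22 'a': node 2→12
i=23 'c': node 12→9 (fail-walked)  → match P5@[23:23]
i=24 'b': node 9→10  → match P0@[23:24]
i=25 'c': node 10→11  → match P3@[21:25],P5@[25:25]
i=26 'a': node 11→6 (fail-walked)
i=27 'c': node 6→1 (fail-walked)  → match P5@[27:27]
i=28 'a': node 1→6 (fail-walked)
i=29 'b': node 6→7  → match P2@[28:29]
i=30 'a': node 7→8 (fail-walked)
i=31 'c': node 8→9  → match P5@[31:31]
i=32 'b': node 9→10  → match P0@[31:32]
i=33 'c': node 10→11  → match P3@[29:33],P5@[33:33]
i=34 'a': node 11→6 (fail-walked)
i=35 'a': node 6→6 (fail-walked)
i=36 'b': node 6→7  → match P2@[35:36]
i=37 'a': node 7→8 (fail-walked)
i=38 'c': node 8→9  → match P5@[38:38]
i=39 'b': node 9→10  → match P0@[38:39]
i=40 'c': node 10→11  → match P3@[36:40],P5@[40:40]
i=41 'a': node 11→6 (fail-walked)
i=42 'a': node 6→6 (fail-walked)
i=43 'a': node 6→6 (fail-walked)
i=44 'c': node 6→1 (fail-walked)  → match P5@[44:44]
i=45 'b': node 1→2  → match P0@[44:45]
i=46 'a': node 2→12
i=47 'b': node 12→13  → match P2@[46:47]
i=48 'c': node 13→14  → match P4@[44:48],P5@[48:48]
i=49 'c': node 14→5 (fail-walked)  → match P1@[47:49],P5@[49:49]
i=50 'b': node 5→2 (fail-walked)  → match P0@[49:50]
i=51 'a': node 2→12
i=52 'c': node 12→9 (fail-walked)  → match P5@[52:52]
i=53 'b': node 9→10  → match P0@[52:53]
i=54 'c': node 10→11  → match P3@[50:54],P5@[54:54]
i=55 'c': node 11→5 (fail-walked)  → match P1@[53:55],P5@[55:55]
i=56 'b': node 5→2 (fail-walked)  → match P0@[55:56]
i=57 'a': node 2→12
i=58 'b': node 12→13  → match P2@[57:58]

Result: [[2,2],[4,2],[5,5],[6,1],[6,5],[7,5],[8,0],[9,5],[10,1],[10,5],[12,2],[13,5],[14,1],[14,5],[15,5],[16,0],[18,2],[19,4],[19,5],[20,1],[20,5],[21,0],[23,5],[24,0],[25,3],[25,5],[27,5],[29,2],[31,5],[32,0],[33,3],[33,5],[36,2],[38,5],[39,0],[40,3],[40,5],[44,5],[45,0],[47,2],[48,4],[48,5],[49,1],[49,5],[50,0],[52,5],[53,0],[54,3],[54,5],[55,1],[55,5],[56,0],[58,2]]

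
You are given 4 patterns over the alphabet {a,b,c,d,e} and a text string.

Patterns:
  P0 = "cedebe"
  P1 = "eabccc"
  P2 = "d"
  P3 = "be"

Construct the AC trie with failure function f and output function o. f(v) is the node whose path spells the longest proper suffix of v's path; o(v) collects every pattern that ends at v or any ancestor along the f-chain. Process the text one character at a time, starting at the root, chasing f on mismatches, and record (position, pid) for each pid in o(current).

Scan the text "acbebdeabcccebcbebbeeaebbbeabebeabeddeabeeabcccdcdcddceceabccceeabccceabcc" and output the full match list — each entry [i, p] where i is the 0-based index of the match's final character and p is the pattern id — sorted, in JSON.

Construct AC machine:
Trie (insert patterns):
  0='ε' goto b→14 c→1 d→13 e→7
  1='c' goto e→2
  2='ce' goto d→3
  3='ced' goto e→4
  4='cede' goto b→5
  5='cedeb' goto e→6
  6='cedebe' goto ·  ←P0
  7='e' goto a→8
  8='ea' goto b→9
  9='eab' goto c→10
  10='eabc' goto c→11
  11='eabcc' goto c→12
  12='eabccc' goto ·  ←P1
  13='d' goto ·  ←P2
  14='b' goto e→15
  15='be' goto ·  ←P3

Failure links (BFS by depth):
  n1('c'): parent n0 fail=0; on 'c' 0 → fail=0;  out ∅∪∅=∅
  n7('e'): parent n0 fail=0; on 'e' 0 → fail=0;  out ∅∪∅=∅
  n13('d'): parent n0 fail=0; on 'd' 0 → fail=0;  out {2}∪∅={2}
  n14('b'): parent n0 fail=0; on 'b' 0 → fail=0;  out ∅∪∅=∅
  n2('ce'): parent n1 fail=0; on 'e' 0 → fail=7;  out ∅∪∅=∅
  n8('ea'): parent n7 fail=0; on 'a' 0 → fail=0;  out ∅∪∅=∅
  n15('be'): parent n14 fail=0; on 'e' 0 → fail=7;  out {3}∪∅={3}
  n3('ced'): parent n2 fail=7; on 'd' 7→0 → fail=13;  out ∅∪{2}={2}
  n9('eab'): parent n8 fail=0; on 'b' 0 → fail=14;  out ∅∪∅=∅
  n4('cede'): parent n3 fail=13; on 'e' 13→0 → fail=7;  out ∅∪∅=∅
  n10('eabc'): parent n9 fail=14; on 'c' 14→0 → fail=1;  out ∅∪∅=∅
  n5('cedeb'): parent n4 fail=7; on 'b' 7→0 → fail=14;  out ∅∪∅=∅
  n11('eabcc'): parent n10 fail=1; on 'c' 1→0 → fail=1;  out ∅∪∅=∅
  n6('cedebe'): parent n5 fail=14; on 'e' 14 → fail=15;  out {0}∪{3}={0,3}
  n12('eabccc'): parent n11 fail=1; on 'c' 1→0 → fail=1;  out {1}∪∅={1}

Text stream:
pos 0 'a': at 0
pos 1 'c': at 1
pos 2 'b': at 14 ·f
pos 3 'e': at 15  → match P3@[2:3]
pos 4 'b': at 14 ·f
pos 5 'd': at 13 ·f  → match P2@[5:5]
pos 6 'e': at 7 ·f
pos 7 'a': at 8
pos 8 'b': at 9
pos 9 'c': at 10
pos 10 'c': at 11
pos 11 'c': at 12  → match P1@[6:11]
pos 12 'e': at 2 ·f
pos 13 'b': at 14 ·f
pos 14 'c': at 1 ·f
pos 15 'b': at 14 ·f
pos 16 'e': at 15  → match P3@[15:16]
pos 17 'b': at 14 ·f
pos 18 'b': at 14 ·f
pos 19 'e': at 15  → match P3@[18:19]
pos 20 'e': at 7 ·f
pos 21 'a': at 8
pos 22 'e': at 7 ·f
pos 23 'b': at 14 ·f
pos 24 'b': at 14 ·f
pos 25 'b': at 14 ·f
pos 26 'e': at 15  → match P3@[25:26]
pos 27 'a': at 8 ·f
pos 28 'b': at 9
pos 29 'e': at 15 ·f  → match P3@[28:29]
pos 30 'b': at 14 ·f
pos 31 'e': at 15  → match P3@[30:31]
pos 32 'a': at 8 ·f
pos 33 'b': at 9
pos 34 'e': at 15 ·f  → match P3@[33:34]
pos 35 'd': at 13 ·f  → match P2@[35:35]
pos 36 'd': at 13 ·f  → match P2@[36:36]
pos 37 'e': at 7 ·f
pos 38 'a': at 8
pos 39 'b': at 9
pos 40 'e': at 15 ·f  → match P3@[39:40]
pos 41 'e': at 7 ·f
pos 42 'a': at 8
pos 43 'b': at 9
pos 44 'c': at 10
pos 45 'c': at 11
pos 46 'c': at 12  → match P1@[41:46]
pos 47 'd': at 13 ·f  → match P2@[47:47]
pos 48 'c': at 1 ·f
pos 49 'd': at 13 ·f  → match P2@[49:49]
pos 50 'c': at 1 ·f
pos 51 'd': at 13 ·f  → match P2@[51:51]
pos 52 'd': at 13 ·f  → match P2@[52:52]
pos 53 'c': at 1 ·f
pos 54 'e': at 2
pos 55 'c': at 1 ·f
pos 56 'e': at 2
pos 57 'a': at 8 ·f
pos 58 'b': at 9
pos 59 'c': at 10
pos 60 'c': at 11
pos 61 'c': at 12  → match P1@[56:61]
pos 62 'e': at 2 ·f
pos 63 'e': at 7 ·f
pos 64 'a': at 8
pos 65 'b': at 9
pos 66 'c': at 10
pos 67 'c': at 11
pos 68 'c': at 12  → match P1@[63:68]
pos 69 'e': at 2 ·f
pos 70 'a': at 8 ·f
pos 71 'b': at 9
pos 72 'c': at 10
pos 73 'c': at 11

Matches: [[3,3],[5,2],[11,1],[16,3],[19,3],[26,3],[29,3],[31,3],[34,3],[35,2],[36,2],[40,3],[46,1],[47,2],[49,2],[51,2],[52,2],[61,1],[68,1]]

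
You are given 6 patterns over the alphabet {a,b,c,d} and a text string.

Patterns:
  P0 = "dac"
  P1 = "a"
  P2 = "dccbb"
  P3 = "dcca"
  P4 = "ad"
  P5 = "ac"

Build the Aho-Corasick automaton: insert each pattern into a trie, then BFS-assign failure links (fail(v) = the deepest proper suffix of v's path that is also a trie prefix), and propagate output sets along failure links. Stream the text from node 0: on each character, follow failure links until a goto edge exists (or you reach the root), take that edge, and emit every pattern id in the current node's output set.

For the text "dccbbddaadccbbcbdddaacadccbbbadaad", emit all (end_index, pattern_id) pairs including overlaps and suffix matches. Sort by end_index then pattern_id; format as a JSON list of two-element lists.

Construct AC machine:
Trie (insert patterns):
  n0 'ε': a→4 d→1
  n1 'd': a→2 c→5
  n2 'da': c→3
  n3 'dac': ·  [P0 ends]
  n4 'a': c→11 d→10  [P1 ends]
  n5 'dc': c→6
  n6 'dcc': a→9 b→7
  n7 'dccb': b→8
  n8 'dccbb': ·  [P2 ends]
  n9 'dcca': ·  [P3 ends]
  n10 'ad': ·  [P4 ends]
  n11 'ac': ·  [P5 ends]

Failure links (BFS by depth):
  fail(1) 'd': from fail(0)=0 chase 'd': 0 ⇒ 0;  out=∅∪out(0)=∅
  fail(4) 'a': from fail(0)=0 chase 'a': 0 ⇒ 0;  out={1}∪out(0)={1}
  fail(2) 'da': from fail(1)=0 chase 'a': 0 ⇒ 4;  out=∅∪out(4)={1}
  fail(5) 'dc': from fail(1)=0 chase 'c': 0 ⇒ 0;  out=∅∪out(0)=∅
  fail(10) 'ad': from fail(4)=0 chase 'd': 0 ⇒ 1;  out={4}∪out(1)={4}
  fail(11) 'ac': from fail(4)=0 chase 'c': 0 ⇒ 0;  out={5}∪out(0)={5}
  fail(3) 'dac': from fail(2)=4 chase 'c': 4 ⇒ 11;  out={0}∪out(11)={0,5}
  fail(6) 'dcc': from fail(5)=0 chase 'c': 0 ⇒ 0;  out=∅∪out(0)=∅
  fail(7) 'dccb': from fail(6)=0 chase 'b': 0 ⇒ 0;  out=∅∪out(0)=∅
  fail(9) 'dcca': from fail(6)=0 chase 'a': 0 ⇒ 4;  out={3}∪out(4)={1,3}
  fail(8) 'dccbb': from fail(7)=0 chase 'b': 0 ⇒ 0;  out={2}∪out(0)={2}

Scan:
i=0 'd': node 0→1
i=1 'c': node 1→5
i=2 'c': node 5→6
i=3 'b': node 6→7
i=4 'b': node 7→8  → match P2@[0:4]
i=5 'd': node 8→1 ·f
i=6 'd': node 1→1 ·f
i=7 'a': node 1→2  → match P1@[7:7]
i=8 'a': node 2→4 ·f  → match P1@[8:8]
i=9 'd': node 4→10  → match P4@[8:9]
i=10 'c': node 10→5 ·f
i=11 'c': node 5→6
i=12 'b': node 6→7
i=13 'b': node 7→8  → match P2@[9:13]
i=14 'c': node 8→0 ·f
i=15 'b': node 0→0
i=16 'd': node 0→1
i=17 'd': node 1→1 ·f
i=18 'd': node 1→1 ·f
i=19 'a': node 1→2  → match P1@[19:19]
i=20 'a': node 2→4 ·f  → match P1@[20:20]
i=21 'c': node 4→11  → match P5@[20:21]
i=22 'a': node 11→4 ·f  → match P1@[22:22]
i=23 'd': node 4→10  → match P4@[22:23]
i=24 'c': node 10→5 ·f
i=25 'c': node 5→6
i=26 'b': node 6→7
i=27 'b': node 7→8  → match P2@[23:27]
i=28 'b': node 8→0 ·f
i=29 'a': node 0→4  → match P1@[29:29]
i=30 'd': node 4→10  → match P4@[29:30]
i=31 'a': node 10→2 ·f  → match P1@[31:31]
i=32 'a': node 2→4 ·f  → match P1@[32:32]
i=33 'd': node 4→10  → match P4@[32:33]

Result: [[4,2],[7,1],[8,1],[9,4],[13,2],[19,1],[20,1],[21,5],[22,1],[23,4],[27,2],[29,1],[30,4],[31,1],[32,1],[33,4]]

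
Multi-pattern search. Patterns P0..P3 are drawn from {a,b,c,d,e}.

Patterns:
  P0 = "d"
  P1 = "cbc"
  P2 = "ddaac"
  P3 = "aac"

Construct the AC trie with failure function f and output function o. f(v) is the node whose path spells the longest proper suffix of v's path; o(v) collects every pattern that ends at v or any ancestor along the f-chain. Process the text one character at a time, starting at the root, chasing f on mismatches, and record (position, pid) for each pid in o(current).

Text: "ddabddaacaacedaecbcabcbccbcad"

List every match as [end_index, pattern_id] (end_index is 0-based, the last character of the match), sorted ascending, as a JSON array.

Build automaton:
Trie (insert patterns):
  n0 'ε': a→9 c→2 d→1
  n1 'd': d→5  ←P0
  n2 'c': b→3
  n3 'cb': c→4
  n4 'cbc': ·  ←P1
  n5 'dd': a→6
  n6 'dda': a→7
  n7 'ddaa': c→8
  n8 'ddaac': ·  ←P2
  n9 'a': a→10
  n10 'aa': c→11
  n11 'aac': ·  ←P3

BFS fail/out derivation:
  fail(1) 'd': from fail(0)=0 chase 'd': 0 ⇒ 0;  out={0}∪out(0)={0}
  fail(2) 'c': from fail(0)=0 chase 'c': 0 ⇒ 0;  out=∅∪out(0)=∅
  fail(9) 'a': from fail(0)=0 chase 'a': 0 ⇒ 0;  out=∅∪out(0)=∅
  fail(3) 'cb': from fail(2)=0 chase 'b': 0 ⇒ 0;  out=∅∪out(0)=∅
  fail(5) 'dd': from fail(1)=0 chase 'd': 0 ⇒ 1;  out=∅∪out(1)={0}
  fail(10) 'aa': from fail(9)=0 chase 'a': 0 ⇒ 9;  out=∅∪out(9)=∅
  fail(4) 'cbc': from fail(3)=0 chase 'c': 0 ⇒ 2;  out={1}∪out(2)={1}
  fail(6) 'dda': from fail(5)=1 chase 'a': 1→0 ⇒ 9;  out=∅∪out(9)=∅
  fail(11) 'aac': from fail(10)=9 chase 'c': 9→0 ⇒ 2;  out={3}∪out(2)={3}
  fail(7) 'ddaa': from fail(6)=9 chase 'a': 9 ⇒ 10;  out=∅∪out(10)=∅
  fail(8) 'ddaac': from fail(7)=10 chase 'c': 10 ⇒ 11;  out={2}∪out(11)={2,3}

Run:
[0] read 'd'  n0⇒n1  ** P0@[0:0]
[1] read 'd'  n1⇒n5  ** P0@[1:1]
[2] read 'a'  n5⇒n6
[3] read 'b'  n6⇒n0 ·f
[4] read 'd'  n0⇒n1  ** P0@[4:4]
[5] read 'd'  n1⇒n5  ** P0@[5:5]
[6] read 'a'  n5⇒n6
[7] read 'a'  n6⇒n7
[8] read 'c'  n7⇒n8  ** P2@[4:8],P3@[6:8]
[9] read 'a'  n8⇒n9 ·f
[10] read 'a'  n9⇒n10
[11] read 'c'  n10⇒n11  ** P3@[9:11]
[12] read 'e'  n11⇒n0 ·f
[13] read 'd'  n0⇒n1  ** P0@[13:13]
[14] read 'a'  n1⇒n9 ·f
[15] read 'e'  n9⇒n0 ·f
[16] read 'c'  n0⇒n2
[17] read 'b'  n2⇒n3
[18] read 'c'  n3⇒n4  ** P1@[16:18]
[19] read 'a'  n4⇒n9 ·f
[20] read 'b'  n9⇒n0 ·f
[21] read 'c'  n0⇒n2
[22] read 'b'  n2⇒n3
[23] read 'c'  n3⇒n4  ** P1@[21:23]
[24] read 'c'  n4⇒n2 ·f
[25] read 'b'  n2⇒n3
[26] read 'c'  n3⇒n4  ** P1@[24:26]
[27] read 'a'  n4⇒n9 ·f
[28] read 'd'  n9⇒n1 ·f  ** P0@[28:28]

All matches (sorted): [[0,0],[1,0],[4,0],[5,0],[8,2],[8,3],[11,3],[13,0],[18,1],[23,1],[26,1],[28,0]]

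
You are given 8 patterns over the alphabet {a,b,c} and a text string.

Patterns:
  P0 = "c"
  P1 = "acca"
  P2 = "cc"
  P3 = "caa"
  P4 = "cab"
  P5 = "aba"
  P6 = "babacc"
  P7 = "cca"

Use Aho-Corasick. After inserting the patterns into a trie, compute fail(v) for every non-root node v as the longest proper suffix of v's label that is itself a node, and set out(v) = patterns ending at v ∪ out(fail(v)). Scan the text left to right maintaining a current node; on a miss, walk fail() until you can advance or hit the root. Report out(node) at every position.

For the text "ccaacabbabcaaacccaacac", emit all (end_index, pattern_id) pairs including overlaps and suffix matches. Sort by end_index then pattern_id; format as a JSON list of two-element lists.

Build automaton:
Trie (insert patterns):
  n0 'ε': a→2 b→12 c→1
  n1 'c': a→7 c→6  ←P0
  n2 'a': b→10 c→3
  n3 'ac': c→4
  n4 'acc': a→5
  n5 'acca': ·  ←P1
  n6 'cc': a→18  ←P2
  n7 'ca': a→8 b→9
  n8 'caa': ·  ←P3
  n9 'cab': ·  ←P4
  n10 'ab': a→11
  n11 'aba': ·  ←P5
  n12 'b': a→13
  n13 'ba': b→14
  n14 'bab': a→15
  n15 'baba': c→16
  n16 'babac': c→17
  n17 'babacc': ·  ←P6
  n18 'cca': ·  ←P7

Failure links (BFS by depth):
  n1('c'): parent n0 fail=0; on 'c' 0 → fail=0;  out {0}∪∅={0}
  n2('a'): parent n0 fail=0; on 'a' 0 → fail=0;  out ∅∪∅=∅
  n12('b'): parent n0 fail=0; on 'b' 0 → fail=0;  out ∅∪∅=∅
  n3('ac'): parent n2 fail=0; on 'c' 0 → fail=1;  out ∅∪{0}={0}
  n6('cc'): parent n1 fail=0; on 'c' 0 → fail=1;  out {2}∪{0}={0,2}
  n7('ca'): parent n1 fail=0; on 'a' 0 → fail=2;  out ∅∪∅=∅
  n10('ab'): parent n2 fail=0; on 'b' 0 → fail=12;  out ∅∪∅=∅
  n13('ba'): parent n12 fail=0; on 'a' 0 → fail=2;  out ∅∪∅=∅
  n4('acc'): parent n3 fail=1; on 'c' 1 → fail=6;  out ∅∪{0,2}={0,2}
  n8('caa'): parent n7 fail=2; on 'a' 2→0 → fail=2;  out {3}∪∅={3}
  n9('cab'): parent n7 fail=2; on 'b' 2 → fail=10;  out {4}∪∅={4}
  n11('aba'): parent n10 fail=12; on 'a' 12 → fail=13;  out {5}∪∅={5}
  n14('bab'): parent n13 fail=2; on 'b' 2 → fail=10;  out ∅∪∅=∅
  n18('cca'): parent n6 fail=1; on 'a' 1 → fail=7;  out {7}∪∅={7}
  n5('acca'): parent n4 fail=6; on 'a' 6 → fail=18;  out {1}∪{7}={1,7}
  n15('baba'): parent n14 fail=10; on 'a' 10 → fail=11;  out ∅∪{5}={5}
  n16('babac'): parent n15 fail=11; on 'c' 11→13→2 → fail=3;  out ∅∪{0}={0}
  n17('babacc'): parent n16 fail=3; on 'c' 3 → fail=4;  out {6}∪{0,2}={0,2,6}

Run:
pos 0 'c': at 1  ** P0@[0:0]
pos 1 'c': at 6  ** P0@[1:1],P2@[0:1]
pos 2 'a': at 18  ** P7@[0:2]
pos 3 'a': at 8 (via fail)  ** P3@[1:3]
pos 4 'c': at 3 (via fail)  ** P0@[4:4]
pos 5 'a': at 7 (via fail)
pos 6 'b': at 9  ** P4@[4:6]
pos 7 'b': at 12 (via fail)
pos 8 'a': at 13
pos 9 'b': at 14
pos 10 'c': at 1 (via fail)  ** P0@[10:10]
pos 11 'a': at 7
pos 12 'a': at 8  ** P3@[10:12]
pos 13 'a': at 2 (via fail)
pos 14 'c': at 3  ** P0@[14:14]
pos 15 'c': at 4  ** P0@[15:15],P2@[14:15]
pos 16 'c': at 6 (via fail)  ** P0@[16:16],P2@[15:16]
pos 17 'a': at 18  ** P7@[15:17]
pos 18 'a': at 8 (via fail)  ** P3@[16:18]
pos 19 'c': at 3 (via fail)  ** P0@[19:19]
pos 20 'a': at 7 (via fail)
pos 21 'c': at 3 (via fail)  ** P0@[21:21]

All matches (sorted): [[0,0],[1,0],[1,2],[2,7],[3,3],[4,0],[6,4],[10,0],[12,3],[14,0],[15,0],[15,2],[16,0],[16,2],[17,7],[18,3],[19,0],[21,0]]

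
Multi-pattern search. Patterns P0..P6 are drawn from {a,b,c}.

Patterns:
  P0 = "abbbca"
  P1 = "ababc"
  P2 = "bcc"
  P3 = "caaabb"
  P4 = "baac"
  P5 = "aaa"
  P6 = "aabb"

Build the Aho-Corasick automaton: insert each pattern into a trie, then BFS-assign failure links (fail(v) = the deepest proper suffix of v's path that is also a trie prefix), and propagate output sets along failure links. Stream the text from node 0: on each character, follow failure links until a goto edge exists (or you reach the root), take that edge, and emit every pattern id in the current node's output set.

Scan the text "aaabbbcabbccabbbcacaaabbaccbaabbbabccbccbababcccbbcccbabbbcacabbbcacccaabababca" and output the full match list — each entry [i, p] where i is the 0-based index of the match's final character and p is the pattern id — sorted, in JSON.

Build automaton:
Trie (insert patterns):
  0='ε' goto a→1 b→10 c→13
  1='a' goto a→22 b→2
  2='ab' goto a→7 b→3
  3='abb' goto b→4
  4='abbb' goto c→5
  5='abbbc' goto a→6
  6='abbbca' goto ·  ←P0
  7='aba' goto b→8
  8='abab' goto c→9
  9='ababc' goto ·  ←P1
  10='b' goto a→19 c→11
  11='bc' goto c→12
  12='bcc' goto ·  ←P2
  13='c' goto a→14
  14='ca' goto a→15
  15='caa' goto a→16
  16='caaa' goto b→17
  17='caaab' goto b→18
  18='caaabb' goto ·  ←P3
  19='ba' goto a→20
  20='baa' goto c→21
  21='baac' goto ·  ←P4
  22='aa' goto a→23 b→24
  23='aaa' goto ·  ←P5
  24='aab' goto b→25
  25='aabb' goto ·  ←P6

BFS fail/out derivation:
  fail(1) 'a': from fail(0)=0 chase 'a': 0 ⇒ 0;  out=∅∪out(0)=∅
  fail(10) 'b': from fail(0)=0 chase 'b': 0 ⇒ 0;  out=∅∪out(0)=∅
  fail(13) 'c': from fail(0)=0 chase 'c': 0 ⇒ 0;  out=∅∪out(0)=∅
  fail(2) 'ab': from fail(1)=0 chase 'b': 0 ⇒ 10;  out=∅∪out(10)=∅
  fail(11) 'bc': from fail(10)=0 chase 'c': 0 ⇒ 13;  out=∅∪out(13)=∅
  fail(14) 'ca': from fail(13)=0 chase 'a': 0 ⇒ 1;  out=∅∪out(1)=∅
  fail(19) 'ba': from fail(10)=0 chase 'a': 0 ⇒ 1;  out=∅∪out(1)=∅
  fail(22) 'aa': from fail(1)=0 chase 'a': 0 ⇒ 1;  out=∅∪out(1)=∅
  fail(3) 'abb': from fail(2)=10 chase 'b': 10→0 ⇒ 10;  out=∅∪out(10)=∅
  fail(7) 'aba': from fail(2)=10 chase 'a': 10 ⇒ 19;  out=∅∪out(19)=∅
  fail(12) 'bcc': from fail(11)=13 chase 'c': 13→0 ⇒ 13;  out={2}∪out(13)={2}
  fail(15) 'caa': from fail(14)=1 chase 'a': 1 ⇒ 22;  out=∅∪out(22)=∅
  fail(20) 'baa': from fail(19)=1 chase 'a': 1 ⇒ 22;  out=∅∪out(22)=∅
  fail(23) 'aaa': from fail(22)=1 chase 'a': 1 ⇒ 22;  out={5}∪out(22)={5}
  fail(24) 'aab': from fail(22)=1 chase 'b': 1 ⇒ 2;  out=∅∪out(2)=∅
  fail(4) 'abbb': from fail(3)=10 chase 'b': 10→0 ⇒ 10;  out=∅∪out(10)=∅
  fail(8) 'abab': from fail(7)=19 chase 'b': 19→1 ⇒ 2;  out=∅∪out(2)=∅
  fail(16) 'caaa': from fail(15)=22 chase 'a': 22 ⇒ 23;  out=∅∪out(23)={5}
  fail(21) 'baac': from fail(20)=22 chase 'c': 22→1→0 ⇒ 13;  out={4}∪out(13)={4}
  fail(25) 'aabb': from fail(24)=2 chase 'b': 2 ⇒ 3;  out={6}∪out(3)={6}
  fail(5) 'abbbc': from fail(4)=10 chase 'c': 10 ⇒ 11;  out=∅∪out(11)=∅
  fail(9) 'ababc': from fail(8)=2 chase 'c': 2→10 ⇒ 11;  out={1}∪out(11)={1}
  fail(17) 'caaab': from fail(16)=23 chase 'b': 23→22 ⇒ 24;  out=∅∪out(24)=∅
  fail(6) 'abbbca': from fail(5)=11 chase 'a': 11→13 ⇒ 14;  out={0}∪out(14)={0}
  fail(18) 'caaabb': from fail(17)=24 chase 'b': 24 ⇒ 25;  out={3}∪out(25)={3,6}

Run:
pos 0 'a': at 1
pos 1 'a': at 22
pos 2 'a': at 23  → match P5@[0:2]
pos 3 'b': at 24 (via fail)
pos 4 'b': at 25  → match P6@[1:4]
pos 5 'b': at 4 (via fail)
pos 6 'c': at 5
pos 7 'a': at 6  → match P0@[2:7]
pos 8 'b': at 2 (via fail)
pos 9 'b': at 3
pos 10 'c': at 11 (via fail)
pos 11 'c': at 12  → match P2@[9:11]
pos 12 'a': at 14 (via fail)
pos 13 'b': at 2 (via fail)
pos 14 'b': at 3
pos 15 'b': at 4
pos 16 'c': at 5
pos 17 'a': at 6  → match P0@[12:17]
pos 18 'c': at 13 (via fail)
pos 19 'a': at 14
pos 20 'a': at 15
pos 21 'a': at 16  → match P5@[19:21]
pos 22 'b': at 17
pos 23 'b': at 18  → match P3@[18:23],P6@[20:23]
pos 24 'a': at 19 (via fail)
pos 25 'c': at 13 (via fail)
pos 26 'c': at 13 (via fail)
pos 27 'b': at 10 (via fail)
pos 28 'a': at 19
pos 29 'a': at 20
pos 30 'b': at 24 (via fail)
pos 31 'b': at 25  → match P6@[28:31]
pos 32 'b': at 4 (via fail)
pos 33 'a': at 19 (via fail)
pos 34 'b': at 2 (via fail)
pos 35 'c': at 11 (via fail)
pos 36 'c': at 12  → match P2@[34:36]
pos 37 'b': at 10 (via fail)
pos 38 'c': at 11
pos 39 'c': at 12  → match P2@[37:39]
pos 40 'b': at 10 (via fail)
pos 41 'a': at 19
pos 42 'b': at 2 (via fail)
pos 43 'a': at 7
pos 44 'b': at 8
pos 45 'c': at 9  → match P1@[41:45]
pos 46 'c': at 12 (via fail)  → match P2@[44:46]
pos 47 'c': at 13 (via fail)
pos 48 'b': at 10 (via fail)
pos 49 'b': at 10 (via fail)
pos 50 'c': at 11
pos 51 'c': at 12  → match P2@[49:51]
pos 52 'c': at 13 (via fail)
pos 53 'b': at 10 (via fail)
pos 54 'a': at 19
pos 55 'b': at 2 (via fail)
pos 56 'b': at 3
pos 57 'b': at 4
pos 58 'c': at 5
pos 59 'a': at 6  → match P0@[54:59]
pos 60 'c': at 13 (via fail)
pos 61 'a': at 14
pos 62 'b': at 2 (via fail)
pos 63 'b': at 3
pos 64 'b': at 4
pos 65 'c': at 5
pos 66 'a': at 6  → match P0@[61:66]
pos 67 'c': at 13 (via fail)
pos 68 'c': at 13 (via fail)
pos 69 'c': at 13 (via fail)
pos 70 'a': at 14
pos 71 'a': at 15
pos 72 'b': at 24 (via fail)
pos 73 'a': at 7 (via fail)
pos 74 'b': at 8
pos 75 'a': at 7 (via fail)
pos 76 'b': at 8
pos 77 'c': at 9  → match P1@[73:77]
pos 78 'a': at 14 (via fail)

Result: [[2,5],[4,6],[7,0],[11,2],[17,0],[21,5],[23,3],[23,6],[31,6],[36,2],[39,2],[45,1],[46,2],[51,2],[59,0],[66,0],[77,1]]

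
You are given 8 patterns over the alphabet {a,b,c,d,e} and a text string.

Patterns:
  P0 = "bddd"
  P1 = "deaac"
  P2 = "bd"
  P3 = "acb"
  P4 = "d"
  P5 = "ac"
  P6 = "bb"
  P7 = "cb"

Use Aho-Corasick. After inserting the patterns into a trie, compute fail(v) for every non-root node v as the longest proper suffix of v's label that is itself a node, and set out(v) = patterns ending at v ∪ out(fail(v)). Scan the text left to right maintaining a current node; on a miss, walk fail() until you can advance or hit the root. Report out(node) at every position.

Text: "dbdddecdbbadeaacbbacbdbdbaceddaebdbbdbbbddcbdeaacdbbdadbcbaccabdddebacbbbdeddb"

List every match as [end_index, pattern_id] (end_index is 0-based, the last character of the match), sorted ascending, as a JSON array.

Construct AC machine:
Trie nodes:
  n0 'ε': a→10 b→1 c→14 d→5
  n1 'b': b→13 d→2
  n2 'bd': d→3  [P2 ends]
  n3 'bdd': d→4
  n4 'bddd': ·  [P0 ends]
  n5 'd': e→6  [P4 ends]
  n6 'de': a→7
  n7 'dea': a→8
  n8 'deaa': c→9
  n9 'deaac': ·  [P1 ends]
  n10 'a': c→11
  n11 'ac': b→12  [P5 ends]
  n12 'acb': ·  [P3 ends]
  n13 'bb': ·  [P6 ends]
  n14 'c': b→15
  n15 'cb': ·  [P7 ends]

Failure links (BFS by depth):
  n1('b'): parent n0 fail=0; on 'b' 0 → fail=0;  out ∅∪∅=∅
  n5('d'): parent n0 fail=0; on 'd' 0 → fail=0;  out {4}∪∅={4}
  n10('a'): parent n0 fail=0; on 'a' 0 → fail=0;  out ∅∪∅=∅
  n14('c'): parent n0 fail=0; on 'c' 0 → fail=0;  out ∅∪∅=∅
  n2('bd'): parent n1 fail=0; on 'd' 0 → fail=5;  out {2}∪{4}={2,4}
  n6('de'): parent n5 fail=0; on 'e' 0 → fail=0;  out ∅∪∅=∅
  n11('ac'): parent n10 fail=0; on 'c' 0 → fail=14;  out {5}∪∅={5}
  n13('bb'): parent n1 fail=0; on 'b' 0 → fail=1;  out {6}∪∅={6}
  n15('cb'): parent n14 fail=0; on 'b' 0 → fail=1;  out {7}∪∅={7}
  n3('bdd'): parent n2 fail=5; on 'd' 5→0 → fail=5;  out ∅∪{4}={4}
  n7('dea'): parent n6 fail=0; on 'a' 0 → fail=10;  out ∅∪∅=∅
  n12('acb'): parent n11 fail=14; on 'b' 14 → fail=15;  out {3}∪{7}={3,7}
  n4('bddd'): parent n3 fail=5; on 'd' 5→0 → fail=5;  out {0}∪{4}={0,4}
  n8('deaa'): parent n7 fail=10; on 'a' 10→0 → fail=10;  out ∅∪∅=∅
  n9('deaac'): parent n8 fail=10; on 'c' 10 → fail=11;  out {1}∪{5}={1,5}

Text stream:
pos 0 'd': at 5  ** P4@[0:0]
pos 1 'b': at 1 ·f
pos 2 'd': at 2  ** P2@[1:2],P4@[2:2]
pos 3 'd': at 3  ** P4@[3:3]
pos 4 'd': at 4  ** P0@[1:4],P4@[4:4]
pos 5 'e': at 6 ·f
pos 6 'c': at 14 ·f
pos 7 'd': at 5 ·f  ** P4@[7:7]
pos 8 'b': at 1 ·f
pos 9 'b': at 13  ** P6@[8:9]
pos 10 'a': at 10 ·f
pos 11 'd': at 5 ·f  ** P4@[11:11]
pos 12 'e': at 6
pos 13 'a': at 7
pos 14 'a': at 8
pos 15 'c': at 9  ** P1@[11:15],P5@[14:15]
pos 16 'b': at 12 ·f  ** P3@[14:16],P7@[15:16]
pos 17 'b': at 13 ·f  ** P6@[16:17]
pos 18 'a': at 10 ·f
pos 19 'c': at 11  ** P5@[18:19]
pos 20 'b': at 12  ** P3@[18:20],P7@[19:20]
pos 21 'd': at 2 ·f  ** P2@[20:21],P4@[21:21]
pos 22 'b': at 1 ·f
pos 23 'd': at 2  ** P2@[22:23],P4@[23:23]
pos 24 'b': at 1 ·f
pos 25 'a': at 10 ·f
pos 26 'c': at 11  ** P5@[25:26]
pos 27 'e': at 0 ·f
pos 28 'd': at 5  ** P4@[28:28]
pos 29 'd': at 5 ·f  ** P4@[29:29]
pos 30 'a': at 10 ·f
pos 31 'e': at 0 ·f
pos 32 'b': at 1
pos 33 'd': at 2  ** P2@[32:33],P4@[33:33]
pos 34 'b': at 1 ·f
pos 35 'b': at 13  ** P6@[34:35]
pos 36 'd': at 2 ·f  ** P2@[35:36],P4@[36:36]
pos 37 'b': at 1 ·f
pos 38 'b': at 13  ** P6@[37:38]
pos 39 'b': at 13 ·f  ** P6@[38:39]
pos 40 'd': at 2 ·f  ** P2@[39:40],P4@[40:40]
pos 41 'd': at 3  ** P4@[41:41]
pos 42 'c': at 14 ·f
pos 43 'b': at 15  ** P7@[42:43]
pos 44 'd': at 2 ·f  ** P2@[43:44],P4@[44:44]
pos 45 'e': at 6 ·f
pos 46 'a': at 7
pos 47 'a': at 8
pos 48 'c': at 9  ** P1@[44:48],P5@[47:48]
pos 49 'd': at 5 ·f  ** P4@[49:49]
pos 50 'b': at 1 ·f
pos 51 'b': at 13  ** P6@[50:51]
pos 52 'd': at 2 ·f  ** P2@[51:52],P4@[52:52]
pos 53 'a': at 10 ·f
pos 54 'd': at 5 ·f  ** P4@[54:54]
pos 55 'b': at 1 ·f
pos 56 'c': at 14 ·f
pos 57 'b': at 15  ** P7@[56:57]
pos 58 'a': at 10 ·f
pos 59 'c': at 11  ** P5@[58:59]
pos 60 'c': at 14 ·f
pos 61 'a': at 10 ·f
pos 62 'b': at 1 ·f
pos 63 'd': at 2  ** P2@[62:63],P4@[63:63]
pos 64 'd': at 3  ** P4@[64:64]
pos 65 'd': at 4  ** P0@[62:65],P4@[65:65]
pos 66 'e': at 6 ·f
pos 67 'b': at 1 ·f
pos 68 'a': at 10 ·f
pos 69 'c': at 11  ** P5@[68:69]
pos 70 'b': at 12  ** P3@[68:70],P7@[69:70]
pos 71 'b': at 13 ·f  ** P6@[70:71]
pos 72 'b': at 13 ·f  ** P6@[71:72]
pos 73 'd': at 2 ·f  ** P2@[72:73],P4@[73:73]
pos 74 'e': at 6 ·f
pos 75 'd': at 5 ·f  ** P4@[75:75]
pos 76 'd': at 5 ·f  ** P4@[76:76]
pos 77 'b': at 1 ·f

Matches: [[0,4],[2,2],[2,4],[3,4],[4,0],[4,4],[7,4],[9,6],[11,4],[15,1],[15,5],[16,3],[16,7],[17,6],[19,5],[20,3],[20,7],[21,2],[21,4],[23,2],[23,4],[26,5],[28,4],[29,4],[33,2],[33,4],[35,6],[36,2],[36,4],[38,6],[39,6],[40,2],[40,4],[41,4],[43,7],[44,2],[44,4],[48,1],[48,5],[49,4],[51,6],[52,2],[52,4],[54,4],[57,7],[59,5],[63,2],[63,4],[64,4],[65,0],[65,4],[69,5],[70,3],[70,7],[71,6],[72,6],[73,2],[73,4],[75,4],[76,4]]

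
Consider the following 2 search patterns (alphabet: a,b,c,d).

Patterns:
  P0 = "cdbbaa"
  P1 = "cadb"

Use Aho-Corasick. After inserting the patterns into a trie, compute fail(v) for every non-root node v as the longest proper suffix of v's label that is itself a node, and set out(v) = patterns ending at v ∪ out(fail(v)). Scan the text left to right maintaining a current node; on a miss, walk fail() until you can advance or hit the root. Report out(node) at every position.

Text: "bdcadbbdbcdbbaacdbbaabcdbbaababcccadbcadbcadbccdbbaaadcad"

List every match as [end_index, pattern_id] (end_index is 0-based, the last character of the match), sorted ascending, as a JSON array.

Build:
Trie (insert patterns):
  n0 'ε': c→1
  n1 'c': a→7 d→2
  n2 'cd': b→3
  n3 'cdb': b→4
  n4 'cdbb': a→5
  n5 'cdbba': a→6
  n6 'cdbbaa': ·  [P0 ends]
  n7 'ca': d→8
  n8 'cad': b→9
  n9 'cadb': ·  [P1 ends]

BFS fail/out derivation:
  n1('c'): parent n0 fail=0; on 'c' 0 → fail=0;  out ∅∪∅=∅
  n2('cd'): parent n1 fail=0; on 'd' 0 → fail=0;  out ∅∪∅=∅
  n7('ca'): parent n1 fail=0; on 'a' 0 → fail=0;  out ∅∪∅=∅
  n3('cdb'): parent n2 fail=0; on 'b' 0 → fail=0;  out ∅∪∅=∅
  n8('cad'): parent n7 fail=0; on 'd' 0 → fail=0;  out ∅∪∅=∅
  n4('cdbb'): parent n3 fail=0; on 'b' 0 → fail=0;  out ∅∪∅=∅
  n9('cadb'): parent n8 fail=0; on 'b' 0 → fail=0;  out {1}∪∅={1}
  n5('cdbba'): parent n4 fail=0; on 'a' 0 → fail=0;  out ∅∪∅=∅
  n6('cdbbaa'): parent n5 fail=0; on 'a' 0 → fail=0;  out {0}∪∅={0}

Run:
pos 0 'b': at 0
pos 1 'd': at 0
pos 2 'c': at 1
pos 3 'a': at 7
pos 4 'd': at 8
pos 5 'b': at 9  ** P1@[2:5]
pos 6 'b': at 0 (fail-walked)
pos 7 'd': at 0
pos 8 'b': at 0
pos 9 'c': at 1
pos 10 'd': at 2
pos 11 'b': at 3
pos 12 'b': at 4
pos 13 'a': at 5
pos 14 'a': at 6  ** P0@[9:14]
pos 15 'c': at 1 (fail-walked)
pos 16 'd': at 2
pos 17 'b': at 3
pos 18 'b': at 4
pos 19 'a': at 5
pos 20 'a': at 6  ** P0@[15:20]
pos 21 'b': at 0 (fail-walked)
pos 22 'c': at 1
pos 23 'd': at 2
pos 24 'b': at 3
pos 25 'b': at 4
pos 26 'a': at 5
pos 27 'a': at 6  ** P0@[22:27]
pos 28 'b': at 0 (fail-walked)
pos 29 'a': at 0
pos 30 'b': at 0
pos 31 'c': at 1
pos 32 'c': at 1 (fail-walked)
pos 33 'c': at 1 (fail-walked)
pos 34 'a': at 7
pos 35 'd': at 8
pos 36 'b': at 9  ** P1@[33:36]
pos 37 'c': at 1 (fail-walked)
pos 38 'a': at 7
pos 39 'd': at 8
pos 40 'b': at 9  ** P1@[37:40]
pos 41 'c': at 1 (fail-walked)
pos 42 'a': at 7
pos 43 'd': at 8
pos 44 'b': at 9  ** P1@[41:44]
pos 45 'c': at 1 (fail-walked)
pos 46 'c': at 1 (fail-walked)
pos 47 'd': at 2
pos 48 'b': at 3
pos 49 'b': at 4
pos 50 'a': at 5
pos 51 'a': at 6  ** P0@[46:51]
pos 52 'a': at 0 (fail-walked)
pos 53 'd': at 0
pos 54 'c': at 1
pos 55 'a': at 7
pos 56 'd': at 8

All matches (sorted): [[5,1],[14,0],[20,0],[27,0],[36,1],[40,1],[44,1],[51,0]]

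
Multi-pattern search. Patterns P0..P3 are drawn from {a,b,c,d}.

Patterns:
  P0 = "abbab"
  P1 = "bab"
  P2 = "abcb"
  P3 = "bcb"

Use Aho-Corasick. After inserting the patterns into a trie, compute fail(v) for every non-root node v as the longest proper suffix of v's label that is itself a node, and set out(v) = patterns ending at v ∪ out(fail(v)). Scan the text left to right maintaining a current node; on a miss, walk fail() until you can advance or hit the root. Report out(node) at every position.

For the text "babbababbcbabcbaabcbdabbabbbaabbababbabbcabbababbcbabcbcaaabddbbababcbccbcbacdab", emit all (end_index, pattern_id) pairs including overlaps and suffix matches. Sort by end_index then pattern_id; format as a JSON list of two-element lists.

Build automaton:
Trie nodes:
  n0 'ε': a→1 b→6
  n1 'a': b→2
  n2 'ab': b→3 c→9
  n3 'abb': a→4
  n4 'abba': b→5
  n5 'abbab': ·  [P0 ends]
  n6 'b': a→7 c→11
  n7 'ba': b→8
  n8 'bab': ·  [P1 ends]
  n9 'abc': b→10
  n10 'abcb': ·  [P2 ends]
  n11 'bc': b→12
  n12 'bcb': ·  [P3 ends]

BFS fail/out derivation:
  fail(1) 'a': from fail(0)=0 chase 'a': 0 ⇒ 0;  out=∅∪out(0)=∅
  fail(6) 'b': from fail(0)=0 chase 'b': 0 ⇒ 0;  out=∅∪out(0)=∅
  fail(2) 'ab': from fail(1)=0 chase 'b': 0 ⇒ 6;  out=∅∪out(6)=∅
  fail(7) 'ba': from fail(6)=0 chase 'a': 0 ⇒ 1;  out=∅∪out(1)=∅
  fail(11) 'bc': from fail(6)=0 chase 'c': 0 ⇒ 0;  out=∅∪out(0)=∅
  fail(3) 'abb': from fail(2)=6 chase 'b': 6→0 ⇒ 6;  out=∅∪out(6)=∅
  fail(8) 'bab': from fail(7)=1 chase 'b': 1 ⇒ 2;  out={1}∪out(2)={1}
  fail(9) 'abc': from fail(2)=6 chase 'c': 6 ⇒ 11;  out=∅∪out(11)=∅
  fail(12) 'bcb': from fail(11)=0 chase 'b': 0 ⇒ 6;  out={3}∪out(6)={3}
  fail(4) 'abba': from fail(3)=6 chase 'a': 6 ⇒ 7;  out=∅∪out(7)=∅
  fail(10) 'abcb': from fail(9)=11 chase 'b': 11 ⇒ 12;  out={2}∪out(12)={2,3}
  fail(5) 'abbab': from fail(4)=7 chase 'b': 7 ⇒ 8;  out={0}∪out(8)={0,1}

Scan:
pos 0 'b': at 6
pos 1 'a': at 7
pos 2 'b': at 8  → match P1@[0:2]
pos 3 'b': at 3 (via fail)
pos 4 'a': at 4
pos 5 'b': at 5  → match P0@[1:5],P1@[3:5]
pos 6 'a': at 7 (via fail)
pos 7 'b': at 8  → match P1@[5:7]
pos 8 'b': at 3 (via fail)
pos 9 'c': at 11 (via fail)
pos 10 'b': at 12  → match P3@[8:10]
pos 11 'a': at 7 (via fail)
pos 12 'b': at 8  → match P1@[10:12]
pos 13 'c': at 9 (via fail)
pos 14 'b': at 10  → match P2@[11:14],P3@[12:14]
pos 15 'a': at 7 (via fail)
pos 16 'a': at 1 (via fail)
pos 17 'b': at 2
pos 18 'c': at 9
pos 19 'b': at 10  → match P2@[16:19],P3@[17:19]
pos 20 'd': at 0 (via fail)
pos 21 'a': at 1
pos 22 'b': at 2
pos 23 'b': at 3
pos 24 'a': at 4
pos 25 'b': at 5  → match P0@[21:25],P1@[23:25]
pos 26 'b': at 3 (via fail)
pos 27 'b': at 6 (via fail)
pos 28 'a': at 7
pos 29 'a': at 1 (via fail)
pos 30 'b': at 2
pos 31 'b': at 3
pos 32 'a': at 4
pos 33 'b': at 5  → match P0@[29:33],P1@[31:33]
pos 34 'a': at 7 (via fail)
pos 35 'b': at 8  → match P1@[33:35]
pos 36 'b': at 3 (via fail)
pos 37 'a': at 4
pos 38 'b': at 5  → match P0@[34:38],P1@[36:38]
pos 39 'b': at 3 (via fail)
pos 40 'c': at 11 (via fail)
pos 41 'a': at 1 (via fail)
pos 42 'b': at 2
pos 43 'b': at 3
pos 44 'a': at 4
pos 45 'b': at 5  → match P0@[41:45],P1@[43:45]
pos 46 'a': at 7 (via fail)
pos 47 'b': at 8  → match P1@[45:47]
pos 48 'b': at 3 (via fail)
pos 49 'c': at 11 (via fail)
pos 50 'b': at 12  → match P3@[48:50]
pos 51 'a': at 7 (via fail)
pos 52 'b': at 8  → match P1@[50:52]
pos 53 'c': at 9 (via fail)
pos 54 'b': at 10  → match P2@[51:54],P3@[52:54]
pos 55 'c': at 11 (via fail)
pos 56 'a': at 1 (via fail)
pos 57 'a': at 1 (via fail)
pos 58 'a': at 1 (via fail)
pos 59 'b': at 2
pos 60 'd': at 0 (via fail)
pos 61 'd': at 0
pos 62 'b': at 6
pos 63 'b': at 6 (via fail)
pos 64 'a': at 7
pos 65 'b': at 8  → match P1@[63:65]
pos 66 'a': at 7 (via fail)
pos 67 'b': at 8  → match P1@[65:67]
pos 68 'c': at 9 (via fail)
pos 69 'b': at 10  → match P2@[66:69],P3@[67:69]
pos 70 'c': at 11 (via fail)
pos 71 'c': at 0 (via fail)
pos 72 'b': at 6
pos 73 'c': at 11
pos 74 'b': at 12  → match P3@[72:74]
pos 75 'a': at 7 (via fail)
pos 76 'c': at 0 (via fail)
pos 77 'd': at 0
pos 78 'a': at 1
pos 79 'b': at 2

Matches: [[2,1],[5,0],[5,1],[7,1],[10,3],[12,1],[14,2],[14,3],[19,2],[19,3],[25,0],[25,1],[33,0],[33,1],[35,1],[38,0],[38,1],[45,0],[45,1],[47,1],[50,3],[52,1],[54,2],[54,3],[65,1],[67,1],[69,2],[69,3],[74,3]]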